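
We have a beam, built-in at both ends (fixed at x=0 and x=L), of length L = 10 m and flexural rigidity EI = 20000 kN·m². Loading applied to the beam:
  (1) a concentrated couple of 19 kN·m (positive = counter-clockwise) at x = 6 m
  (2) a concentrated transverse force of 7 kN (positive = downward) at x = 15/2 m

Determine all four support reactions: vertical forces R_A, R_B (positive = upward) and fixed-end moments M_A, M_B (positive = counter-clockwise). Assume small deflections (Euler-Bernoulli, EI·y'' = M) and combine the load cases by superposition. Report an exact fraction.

Load 1 — applied couple M₀=19 kN·m at a=6 m (b=L-a=4):
  R_A = 6M₀ab/L³ = 6·19·6·4/10³ = 342/125 kN
  M_A = M₀b(2a-b)/L² = 19·4·(2·6-4)/10² = 152/25 kN·m
  R_B = -6M₀ab/L³ = -6·19·6·4/10³ = -342/125 kN
  M_B = M₀a(2b-a)/L² = 19·6·(2·4-6)/10² = 57/25 kN·m
Load 2 — point force P=7 kN at a=15/2 m (b=L-a=5/2):
  R_A = Pb²(3a+b)/L³ = 7·(5/2)²·(3·(15/2)+(5/2))/10³ = 35/32 kN
  M_A = Pab²/L² = 7·(15/2)·(5/2)²/10² = 105/32 kN·m
  R_B = Pa²(a+3b)/L³ = 7·(15/2)²·((15/2)+3·(5/2))/10³ = 189/32 kN
  M_B = -Pa²b/L² = -7·(15/2)²·(5/2)/10² = -315/32 kN·m
Superposition: R_A = 15319/4000 kN, M_A = 7489/800 kN·m, R_B = 12681/4000 kN, M_B = -6051/800 kN·m

R_A = 15319/4000 kN, M_A = 7489/800 kN·m, R_B = 12681/4000 kN, M_B = -6051/800 kN·m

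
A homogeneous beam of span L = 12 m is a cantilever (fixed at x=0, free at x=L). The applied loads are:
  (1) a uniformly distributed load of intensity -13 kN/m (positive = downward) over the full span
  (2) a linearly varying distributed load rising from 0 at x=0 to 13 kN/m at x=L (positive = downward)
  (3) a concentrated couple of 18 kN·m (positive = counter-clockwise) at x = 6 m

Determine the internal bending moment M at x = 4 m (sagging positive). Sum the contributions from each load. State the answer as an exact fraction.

Load 1 — uniform load w=-13 kN/m over full span:
  M_1 = -w(L-x)²/2 = -(-13)·(12-4)²/2 = 416 kN·m
Load 2 — triangular load w₀=13 kN/m (0→w₀ over full span):
  M_2 = w₀Lx/2 - w₀L²/3 - w₀x³/(6L) = 13·12·4/2 - 13·12²/3 - 13·4³/(6·12) = -2912/9 kN·m
Load 3 — applied couple M₀=18 kN·m at a=6 m (b=L-a=6):
  M_3 = M₀  [x≤a] = 18 = 18 kN·m
Superposition: M = Σ M_i = 994/9 kN·m ≈ 110.444444 kN·m

M(4) = 994/9 kN·m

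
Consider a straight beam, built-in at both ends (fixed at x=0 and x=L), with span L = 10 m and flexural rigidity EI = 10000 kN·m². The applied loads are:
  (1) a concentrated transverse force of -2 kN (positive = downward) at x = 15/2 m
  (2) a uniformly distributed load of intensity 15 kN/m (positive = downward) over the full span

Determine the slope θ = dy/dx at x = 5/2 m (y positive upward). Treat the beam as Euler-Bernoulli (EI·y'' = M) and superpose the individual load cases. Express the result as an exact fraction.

Load 1 — point force P=-2 kN at a=15/2 m (b=L-a=5/2):
  θ_1 = -Pb²x(2aL-(3a+b)x)/(2L³EI)  [x≤a] = -(-2)·(5/2)²·(5/2)·(2·(15/2)·10-(3·(15/2)+(5/2))·(5/2))/(2·10³·10000) = 7/51200 rad
Load 2 — uniform load w=15 kN/m over full span:
  θ_2 = -wx(L-x)(L-2x)/(12EI) = -15·(5/2)·(10-(5/2))·(10-2·(5/2))/(12·10000) = -3/256 rad
Superposition: θ = Σ θ_i = -593/51200 rad ≈ -0.011582 rad

θ(5/2) = -593/51200 rad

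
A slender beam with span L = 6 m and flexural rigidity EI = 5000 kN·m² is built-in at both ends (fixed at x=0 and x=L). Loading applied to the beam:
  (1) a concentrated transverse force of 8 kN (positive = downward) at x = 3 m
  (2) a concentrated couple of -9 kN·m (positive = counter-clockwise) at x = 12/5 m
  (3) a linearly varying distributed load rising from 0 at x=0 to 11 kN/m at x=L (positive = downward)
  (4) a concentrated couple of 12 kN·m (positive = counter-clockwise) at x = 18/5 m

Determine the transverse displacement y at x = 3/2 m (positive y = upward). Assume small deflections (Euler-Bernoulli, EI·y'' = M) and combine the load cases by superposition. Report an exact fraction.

Load 1 — point force P=8 kN at a=3 m (b=L-a=3):
  y_1 = -Pb²x²(3aL-(3a+b)x)/(6L³EI)  [x≤a] = -8·3²·(3/2)²·(3·3·6-(3·3+3)·(3/2))/(6·6³·5000) = -9/10000 m
Load 2 — applied couple M₀=-9 kN·m at a=12/5 m (b=L-a=18/5):
  y_2 = (R_Ax³/6 - M_Ax²/2)/EI  [x≤a] with R_A=-54/25, M_A=-27/25 = ((-54/25)·(3/2)³/6 - (-27/25)·(3/2)²/2)/5000 = 0 m
Load 3 — triangular load w₀=11 kN/m (0→w₀ over full span):
  y_3 = -w₀x²(L-x)²(x+2L)/(120LEI) = -11·(3/2)²·(6-(3/2))²·((3/2)+2·6)/(120·6·5000) = -24057/12800000 m
Load 4 — applied couple M₀=12 kN·m at a=18/5 m (b=L-a=12/5):
  y_4 = (R_Ax³/6 - M_Ax²/2)/EI  [x≤a] with R_A=72/25, M_A=96/25 = ((72/25)·(3/2)³/6 - (96/25)·(3/2)²/2)/5000 = -27/50000 m
Superposition: y = Σ y_i = -42489/12800000 m ≈ -0.003319 m

y(3/2) = -42489/12800000 m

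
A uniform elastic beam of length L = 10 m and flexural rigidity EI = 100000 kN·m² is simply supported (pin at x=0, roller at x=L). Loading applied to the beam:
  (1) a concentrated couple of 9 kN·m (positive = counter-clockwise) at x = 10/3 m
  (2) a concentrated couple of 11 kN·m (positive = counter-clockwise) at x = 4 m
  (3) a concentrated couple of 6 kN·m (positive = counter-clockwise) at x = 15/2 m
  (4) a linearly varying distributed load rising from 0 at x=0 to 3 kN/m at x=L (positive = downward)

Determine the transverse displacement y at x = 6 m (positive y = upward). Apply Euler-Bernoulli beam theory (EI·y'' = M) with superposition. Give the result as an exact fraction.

y(6) = -15979/10000000 m

Load 1 — applied couple M₀=9 kN·m at a=10/3 m (b=L-a=20/3):
  y_1 = (M₀x³/(6L)-M₀(x-a)²/2+C₁x)/EI  [x>a] with C₁=M₀(3b²-L²)/(6L)=5 = (9·6³/(6·10)-9·(6-(10/3))²/2+5·6)/100000 = 19/62500 m
Load 2 — applied couple M₀=11 kN·m at a=4 m (b=L-a=6):
  y_2 = (M₀x³/(6L)-M₀(x-a)²/2+C₁x)/EI  [x>a] with C₁=M₀(3b²-L²)/(6L)=22/15 = (11·6³/(6·10)-11·(6-4)²/2+(22/15)·6)/100000 = 33/125000 m
Load 3 — applied couple M₀=6 kN·m at a=15/2 m (b=L-a=5/2):
  y_3 = (M₀x³/(6L)+C₁x)/EI  [x≤a] with C₁=M₀(3b²-L²)/(6L)=-65/8 = (6·6³/(6·10)+(-65/8)·6)/100000 = -543/2000000 m
Load 4 — triangular load w₀=3 kN/m (0→w₀ over full span):
  y_4 = -w₀x(7L⁴-10L²x²+3x⁴)/(360LEI) = -3·6·(7·10⁴-10·10²·6²+3·6⁴)/(360·10·100000) = -148/78125 m
Superposition: y = Σ y_i = -15979/10000000 m ≈ -0.001598 m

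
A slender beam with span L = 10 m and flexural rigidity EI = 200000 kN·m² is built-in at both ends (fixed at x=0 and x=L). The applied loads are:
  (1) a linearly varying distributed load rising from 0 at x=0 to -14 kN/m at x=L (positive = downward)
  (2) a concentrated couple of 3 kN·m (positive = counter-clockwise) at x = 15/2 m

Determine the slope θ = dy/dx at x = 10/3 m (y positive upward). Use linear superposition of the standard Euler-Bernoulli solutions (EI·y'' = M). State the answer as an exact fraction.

Load 1 — triangular load w₀=-14 kN/m (0→w₀ over full span):
  θ_1 = -w₀(2x(L-x)(L-2x)(x+2L)+x²(L-x)²)/(120LEI) = -(-14)·(2·(10/3)·(10-(10/3))·(10-2·(10/3))·((10/3)+2·10)+(10/3)²·(10-(10/3))²)/(120·10·200000) = 7/30375 rad
Load 2 — applied couple M₀=3 kN·m at a=15/2 m (b=L-a=5/2):
  θ_2 = (R_Ax²/2 - M_Ax)/EI  [x≤a] with R_A=27/80, M_A=15/16 = ((27/80)·(10/3)²/2 - (15/16)·(10/3))/200000 = -1/160000 rad
Superposition: θ = Σ θ_i = 8717/38880000 rad ≈ 0.000224 rad

θ(10/3) = 8717/38880000 rad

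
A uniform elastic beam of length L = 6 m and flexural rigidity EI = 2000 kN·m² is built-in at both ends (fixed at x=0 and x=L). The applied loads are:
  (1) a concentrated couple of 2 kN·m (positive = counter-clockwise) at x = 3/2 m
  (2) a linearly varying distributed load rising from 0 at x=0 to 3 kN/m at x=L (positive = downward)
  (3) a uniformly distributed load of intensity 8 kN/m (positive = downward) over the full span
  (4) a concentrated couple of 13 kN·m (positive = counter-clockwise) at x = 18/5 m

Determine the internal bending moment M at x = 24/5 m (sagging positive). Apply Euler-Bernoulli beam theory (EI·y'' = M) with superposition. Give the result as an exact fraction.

Load 1 — applied couple M₀=2 kN·m at a=3/2 m (b=L-a=9/2):
  M_1 = R_Ax - M_A - M₀  [x>a] with R_A=3/8, M_A=-3/8 = (3/8)·(24/5) - (-3/8) - 2 = 7/40 kN·m
Load 2 — triangular load w₀=3 kN/m (0→w₀ over full span):
  M_2 = 3w₀Lx/20 - w₀L²/30 - w₀x³/(6L) = 3·3·6·(24/5)/20 - 3·6²/30 - 3·(24/5)³/(6·6) = 18/125 kN·m
Load 3 — uniform load w=8 kN/m over full span:
  M_3 = wLx/2 - wL²/12 - wx²/2 = 8·6·(24/5)/2 - 8·6²/12 - 8·(24/5)²/2 = -24/25 kN·m
Load 4 — applied couple M₀=13 kN·m at a=18/5 m (b=L-a=12/5):
  M_4 = R_Ax - M_A - M₀  [x>a] with R_A=78/25, M_A=104/25 = (78/25)·(24/5) - (104/25) - 13 = -273/125 kN·m
Superposition: M = Σ M_i = -113/40 kN·m ≈ -2.825000 kN·m

M(24/5) = -113/40 kN·m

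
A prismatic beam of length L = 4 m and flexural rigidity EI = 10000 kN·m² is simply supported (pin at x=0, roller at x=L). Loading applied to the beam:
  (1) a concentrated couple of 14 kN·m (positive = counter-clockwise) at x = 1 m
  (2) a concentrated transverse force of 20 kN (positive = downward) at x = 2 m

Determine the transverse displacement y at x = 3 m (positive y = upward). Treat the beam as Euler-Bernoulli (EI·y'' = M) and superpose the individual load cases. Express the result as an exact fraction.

Load 1 — applied couple M₀=14 kN·m at a=1 m (b=L-a=3):
  y_1 = (M₀x³/(6L)-M₀(x-a)²/2+C₁x)/EI  [x>a] with C₁=M₀(3b²-L²)/(6L)=77/12 = (14·3³/(6·4)-14·(3-1)²/2+(77/12)·3)/10000 = 7/10000 m
Load 2 — point force P=20 kN at a=2 m (b=L-a=2):
  y_2 = -Pa(L-x)(2Lx-a²-x²)/(6LEI)  [x>a] = -20·2·(4-3)·(2·4·3-2²-3²)/(6·4·10000) = -11/6000 m
Superposition: y = Σ y_i = -17/15000 m ≈ -0.001133 m

y(3) = -17/15000 m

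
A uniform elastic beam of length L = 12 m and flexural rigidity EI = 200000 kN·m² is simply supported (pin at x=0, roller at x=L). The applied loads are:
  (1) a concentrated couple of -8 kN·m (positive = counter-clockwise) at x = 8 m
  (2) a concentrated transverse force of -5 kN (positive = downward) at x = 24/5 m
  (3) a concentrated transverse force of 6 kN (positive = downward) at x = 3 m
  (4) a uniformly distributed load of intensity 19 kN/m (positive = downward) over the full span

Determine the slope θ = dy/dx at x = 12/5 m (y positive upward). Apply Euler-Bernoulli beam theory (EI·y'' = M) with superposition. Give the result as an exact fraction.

θ(12/5) = -1607339/300000000 rad

Load 1 — applied couple M₀=-8 kN·m at a=8 m (b=L-a=4):
  θ_1 = (M₀x²/(2L)+C₁)/EI  [x≤a] with C₁=M₀(3b²-L²)/(6L)=32/3 = ((-8)·(12/5)²/(2·12)+(32/3))/200000 = 41/937500 rad
Load 2 — point force P=-5 kN at a=24/5 m (b=L-a=36/5):
  θ_2 = -Pb(L²-b²-3x²)/(6LEI)  [x≤a] = -(-5)·(36/5)·(12²-(36/5)²-3·(12/5)²)/(6·12·200000) = 117/625000 rad
Load 3 — point force P=6 kN at a=3 m (b=L-a=9):
  θ_3 = -Pb(L²-b²-3x²)/(6LEI)  [x≤a] = -6·9·(12²-9²-3·(12/5)²)/(6·12·200000) = -3429/20000000 rad
Load 4 — uniform load w=19 kN/m over full span:
  θ_4 = -w(L³-6Lx²+4x³)/(24EI) = -19·(12³-6·12·(12/5)²+4·(12/5)³)/(24·200000) = -16929/3125000 rad
Superposition: θ = Σ θ_i = -1607339/300000000 rad ≈ -0.005358 rad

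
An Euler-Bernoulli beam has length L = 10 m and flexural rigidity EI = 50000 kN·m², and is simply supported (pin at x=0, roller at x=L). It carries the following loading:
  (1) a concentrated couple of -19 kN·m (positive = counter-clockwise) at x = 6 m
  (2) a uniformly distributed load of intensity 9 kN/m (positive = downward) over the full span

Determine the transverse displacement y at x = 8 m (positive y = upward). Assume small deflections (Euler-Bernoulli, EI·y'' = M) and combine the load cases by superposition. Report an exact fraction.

y(8) = -1721/125000 m

Load 1 — applied couple M₀=-19 kN·m at a=6 m (b=L-a=4):
  y_1 = (M₀x³/(6L)-M₀(x-a)²/2+C₁x)/EI  [x>a] with C₁=M₀(3b²-L²)/(6L)=247/15 = ((-19)·8³/(6·10)-(-19)·(8-6)²/2+(247/15)·8)/50000 = 19/125000 m
Load 2 — uniform load w=9 kN/m over full span:
  y_2 = -wx(L³-2Lx²+x³)/(24EI) = -9·8·(10³-2·10·8²+8³)/(24·50000) = -87/6250 m
Superposition: y = Σ y_i = -1721/125000 m ≈ -0.013768 m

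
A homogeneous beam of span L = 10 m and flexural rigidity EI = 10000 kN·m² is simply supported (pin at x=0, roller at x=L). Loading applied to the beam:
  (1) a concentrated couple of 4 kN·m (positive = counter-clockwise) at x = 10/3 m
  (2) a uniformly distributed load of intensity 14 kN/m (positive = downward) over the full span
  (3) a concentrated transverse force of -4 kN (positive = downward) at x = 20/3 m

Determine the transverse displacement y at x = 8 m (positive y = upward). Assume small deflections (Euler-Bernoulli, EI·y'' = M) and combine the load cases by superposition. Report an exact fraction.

Load 1 — applied couple M₀=4 kN·m at a=10/3 m (b=L-a=20/3):
  y_1 = (M₀x³/(6L)-M₀(x-a)²/2+C₁x)/EI  [x>a] with C₁=M₀(3b²-L²)/(6L)=20/9 = (4·8³/(6·10)-4·(8-(10/3))²/2+(20/9)·8)/10000 = 47/56250 m
Load 2 — uniform load w=14 kN/m over full span:
  y_2 = -wx(L³-2Lx²+x³)/(24EI) = -14·8·(10³-2·10·8²+8³)/(24·10000) = -203/1875 m
Load 3 — point force P=-4 kN at a=20/3 m (b=L-a=10/3):
  y_3 = -Pa(L-x)(2Lx-a²-x²)/(6LEI)  [x>a] = -(-4)·(20/3)·(10-8)·(2·10·8-(20/3)²-8²)/(6·10·10000) = 232/50625 m
Superposition: y = Σ y_i = -52067/506250 m ≈ -0.102848 m

y(8) = -52067/506250 m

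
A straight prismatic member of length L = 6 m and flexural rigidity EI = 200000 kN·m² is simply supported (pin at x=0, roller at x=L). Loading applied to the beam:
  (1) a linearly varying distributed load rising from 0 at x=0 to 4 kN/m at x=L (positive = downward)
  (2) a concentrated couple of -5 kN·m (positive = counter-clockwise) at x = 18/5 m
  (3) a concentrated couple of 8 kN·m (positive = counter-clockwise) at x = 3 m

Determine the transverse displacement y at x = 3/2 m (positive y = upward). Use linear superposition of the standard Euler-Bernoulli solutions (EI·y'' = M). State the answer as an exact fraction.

Load 1 — triangular load w₀=4 kN/m (0→w₀ over full span):
  y_1 = -w₀x(7L⁴-10L²x²+3x⁴)/(360LEI) = -4·(3/2)·(7·6⁴-10·6²·(3/2)²+3·(3/2)⁴)/(360·6·200000) = -2943/25600000 m
Load 2 — applied couple M₀=-5 kN·m at a=18/5 m (b=L-a=12/5):
  y_2 = (M₀x³/(6L)+C₁x)/EI  [x≤a] with C₁=M₀(3b²-L²)/(6L)=13/5 = ((-5)·(3/2)³/(6·6)+(13/5)·(3/2))/200000 = 549/32000000 m
Load 3 — applied couple M₀=8 kN·m at a=3 m (b=L-a=3):
  y_3 = (M₀x³/(6L)+C₁x)/EI  [x≤a] with C₁=M₀(3b²-L²)/(6L)=-2 = (8·(3/2)³/(6·6)+(-2)·(3/2))/200000 = -9/800000 m
Superposition: y = Σ y_i = -13959/128000000 m ≈ -0.000109 m

y(3/2) = -13959/128000000 m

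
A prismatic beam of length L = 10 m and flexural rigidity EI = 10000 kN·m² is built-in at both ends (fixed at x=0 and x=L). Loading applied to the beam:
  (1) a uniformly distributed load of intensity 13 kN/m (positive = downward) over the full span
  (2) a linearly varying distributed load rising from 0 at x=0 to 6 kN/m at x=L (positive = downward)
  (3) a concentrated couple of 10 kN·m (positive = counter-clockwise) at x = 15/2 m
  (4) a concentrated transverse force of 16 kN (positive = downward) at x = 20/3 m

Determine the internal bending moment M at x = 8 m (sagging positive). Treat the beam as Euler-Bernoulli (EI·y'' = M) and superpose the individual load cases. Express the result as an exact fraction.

M(8) = -919/120 kN·m

Load 1 — uniform load w=13 kN/m over full span:
  M_1 = wLx/2 - wL²/12 - wx²/2 = 13·10·8/2 - 13·10²/12 - 13·8²/2 = -13/3 kN·m
Load 2 — triangular load w₀=6 kN/m (0→w₀ over full span):
  M_2 = 3w₀Lx/20 - w₀L²/30 - w₀x³/(6L) = 3·6·10·8/20 - 6·10²/30 - 6·8³/(6·10) = 4/5 kN·m
Load 3 — applied couple M₀=10 kN·m at a=15/2 m (b=L-a=5/2):
  M_3 = R_Ax - M_A - M₀  [x>a] with R_A=9/8, M_A=25/8 = (9/8)·8 - (25/8) - 10 = -33/8 kN·m
Load 4 — point force P=16 kN at a=20/3 m (b=L-a=10/3):
  M_4 = Pa²(a+3b)(L-x)/L³ - Pa²b/L²  [x>a] = 16·(20/3)²·((20/3)+3·(10/3))·(10-8)/10³ - 16·(20/3)²·(10/3)/10² = 0 kN·m
Superposition: M = Σ M_i = -919/120 kN·m ≈ -7.658333 kN·m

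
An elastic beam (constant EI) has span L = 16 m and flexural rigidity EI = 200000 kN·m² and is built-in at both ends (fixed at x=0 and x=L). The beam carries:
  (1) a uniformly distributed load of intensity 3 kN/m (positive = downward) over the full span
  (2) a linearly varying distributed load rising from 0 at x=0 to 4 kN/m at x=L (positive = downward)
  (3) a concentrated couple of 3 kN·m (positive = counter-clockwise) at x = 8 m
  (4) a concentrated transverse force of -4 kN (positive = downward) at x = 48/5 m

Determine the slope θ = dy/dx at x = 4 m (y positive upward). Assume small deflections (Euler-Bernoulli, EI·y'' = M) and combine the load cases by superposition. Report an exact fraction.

θ(4) = -72919/100000000 rad

Load 1 — uniform load w=3 kN/m over full span:
  θ_1 = -wx(L-x)(L-2x)/(12EI) = -3·4·(16-4)·(16-2·4)/(12·200000) = -3/6250 rad
Load 2 — triangular load w₀=4 kN/m (0→w₀ over full span):
  θ_2 = -w₀(2x(L-x)(L-2x)(x+2L)+x²(L-x)²)/(120LEI) = -4·(2·4·(16-4)·(16-2·4)·(4+2·16)+4²·(16-4)²)/(120·16·200000) = -39/125000 rad
Load 3 — applied couple M₀=3 kN·m at a=8 m (b=L-a=8):
  θ_3 = (R_Ax²/2 - M_Ax)/EI  [x≤a] with R_A=9/32, M_A=3/4 = ((9/32)·4²/2 - (3/4)·4)/200000 = -3/800000 rad
Load 4 — point force P=-4 kN at a=48/5 m (b=L-a=32/5):
  θ_4 = -Pb²x(2aL-(3a+b)x)/(2L³EI)  [x≤a] = -(-4)·(32/5)²·4·(2·(48/5)·16-(3·(48/5)+(32/5))·4)/(2·16³·200000) = 26/390625 rad
Superposition: θ = Σ θ_i = -72919/100000000 rad ≈ -0.000729 rad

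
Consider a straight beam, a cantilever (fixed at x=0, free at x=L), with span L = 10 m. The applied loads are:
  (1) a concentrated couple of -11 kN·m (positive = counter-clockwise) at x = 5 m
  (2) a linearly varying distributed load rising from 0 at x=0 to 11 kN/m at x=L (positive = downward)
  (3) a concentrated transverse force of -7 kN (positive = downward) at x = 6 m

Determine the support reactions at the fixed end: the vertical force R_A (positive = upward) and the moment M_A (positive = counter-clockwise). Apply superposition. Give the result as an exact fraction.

R_A = 48 kN, M_A = 1007/3 kN·m

Load 1 — applied couple M₀=-11 kN·m at a=5 m (b=L-a=5):
  R_A = 0 kN
  M_A = -M₀ = -(-11) = 11 kN·m
Load 2 — triangular load w₀=11 kN/m (0→w₀ over full span):
  R_A = w₀L/2 = 11·10/2 = 55 kN
  M_A = w₀L²/3 = 11·10²/3 = 1100/3 kN·m
Load 3 — point force P=-7 kN at a=6 m (b=L-a=4):
  R_A = P = (-7) = -7 kN
  M_A = Pa = (-7)·6 = -42 kN·m
Superposition: R_A = 48 kN, M_A = 1007/3 kN·m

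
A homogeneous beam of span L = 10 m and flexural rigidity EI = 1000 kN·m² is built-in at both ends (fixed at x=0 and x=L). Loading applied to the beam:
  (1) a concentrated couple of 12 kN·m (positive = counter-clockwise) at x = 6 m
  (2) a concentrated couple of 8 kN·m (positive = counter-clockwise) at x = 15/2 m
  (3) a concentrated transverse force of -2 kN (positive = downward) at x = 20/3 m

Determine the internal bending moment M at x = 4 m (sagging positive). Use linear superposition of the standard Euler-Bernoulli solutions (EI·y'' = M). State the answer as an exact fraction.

Load 1 — applied couple M₀=12 kN·m at a=6 m (b=L-a=4):
  M_1 = R_Ax - M_A  [x≤a] with R_A=216/125, M_A=96/25 = (216/125)·4 - (96/25) = 384/125 kN·m
Load 2 — applied couple M₀=8 kN·m at a=15/2 m (b=L-a=5/2):
  M_2 = R_Ax - M_A  [x≤a] with R_A=9/10, M_A=5/2 = (9/10)·4 - (5/2) = 11/10 kN·m
Load 3 — point force P=-2 kN at a=20/3 m (b=L-a=10/3):
  M_3 = Pb²(3a+b)x/L³ - Pab²/L²  [x≤a] = (-2)·(10/3)²·(3·(20/3)+(10/3))·4/10³ - (-2)·(20/3)·(10/3)²/10² = -16/27 kN·m
Superposition: M = Σ M_i = 24161/6750 kN·m ≈ 3.579407 kN·m

M(4) = 24161/6750 kN·m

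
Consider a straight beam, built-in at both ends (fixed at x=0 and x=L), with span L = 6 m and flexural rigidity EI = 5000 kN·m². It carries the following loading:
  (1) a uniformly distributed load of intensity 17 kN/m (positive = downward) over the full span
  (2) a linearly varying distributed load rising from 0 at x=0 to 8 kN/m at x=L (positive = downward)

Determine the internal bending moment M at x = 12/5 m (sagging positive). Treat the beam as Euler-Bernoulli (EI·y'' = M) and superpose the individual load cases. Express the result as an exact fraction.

Load 1 — uniform load w=17 kN/m over full span:
  M_1 = wLx/2 - wL²/12 - wx²/2 = 17·6·(12/5)/2 - 17·6²/12 - 17·(12/5)²/2 = 561/25 kN·m
Load 2 — triangular load w₀=8 kN/m (0→w₀ over full span):
  M_2 = 3w₀Lx/20 - w₀L²/30 - w₀x³/(6L) = 3·8·6·(12/5)/20 - 8·6²/30 - 8·(12/5)³/(6·6) = 576/125 kN·m
Superposition: M = Σ M_i = 3381/125 kN·m ≈ 27.048000 kN·m

M(12/5) = 3381/125 kN·m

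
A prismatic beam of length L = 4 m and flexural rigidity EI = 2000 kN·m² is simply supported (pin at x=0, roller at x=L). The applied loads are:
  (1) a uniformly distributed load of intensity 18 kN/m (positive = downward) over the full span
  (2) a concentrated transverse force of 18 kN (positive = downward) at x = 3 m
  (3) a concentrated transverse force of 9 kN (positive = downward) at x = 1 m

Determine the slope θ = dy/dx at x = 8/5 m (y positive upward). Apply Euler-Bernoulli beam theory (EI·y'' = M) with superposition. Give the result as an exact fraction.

θ(8/5) = -20553/2000000 rad

Load 1 — uniform load w=18 kN/m over full span:
  θ_1 = -w(L³-6Lx²+4x³)/(24EI) = -18·(4³-6·4·(8/5)²+4·(8/5)³)/(24·2000) = -111/15625 rad
Load 2 — point force P=18 kN at a=3 m (b=L-a=1):
  θ_2 = -Pb(L²-b²-3x²)/(6LEI)  [x≤a] = -18·1·(4²-1²-3·(8/5)²)/(6·4·2000) = -549/200000 rad
Load 3 — point force P=9 kN at a=1 m (b=L-a=3):
  θ_3 = -Pa(2L²-6Lx+3x²+a²)/(6LEI)  [x>a] = -9·1·(2·4²-6·4·(8/5)+3·(8/5)²+1²)/(6·4·2000) = -171/400000 rad
Superposition: θ = Σ θ_i = -20553/2000000 rad ≈ -0.010276 rad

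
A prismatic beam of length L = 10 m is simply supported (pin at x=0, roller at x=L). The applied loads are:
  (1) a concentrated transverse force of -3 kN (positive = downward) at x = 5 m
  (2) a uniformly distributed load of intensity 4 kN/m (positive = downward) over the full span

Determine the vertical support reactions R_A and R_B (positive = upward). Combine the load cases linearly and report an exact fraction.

Load 1 — point force P=-3 kN at a=5 m (b=L-a=5):
  R_A = Pb/L = (-3)·5/10 = -3/2 kN
  R_B = Pa/L = (-3)·5/10 = -3/2 kN
Load 2 — uniform load w=4 kN/m over full span:
  R_A = wL/2 = 4·10/2 = 20 kN
  R_B = wL/2 = 4·10/2 = 20 kN
Superposition: R_A = 37/2 kN, R_B = 37/2 kN

R_A = 37/2 kN, R_B = 37/2 kN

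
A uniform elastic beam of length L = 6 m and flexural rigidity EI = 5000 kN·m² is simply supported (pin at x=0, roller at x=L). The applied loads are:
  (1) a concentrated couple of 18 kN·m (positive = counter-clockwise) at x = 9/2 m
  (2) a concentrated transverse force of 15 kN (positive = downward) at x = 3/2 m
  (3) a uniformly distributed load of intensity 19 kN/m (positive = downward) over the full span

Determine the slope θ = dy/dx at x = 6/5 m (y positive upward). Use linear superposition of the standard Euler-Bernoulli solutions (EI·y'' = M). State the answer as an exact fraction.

Load 1 — applied couple M₀=18 kN·m at a=9/2 m (b=L-a=3/2):
  θ_1 = (M₀x²/(2L)+C₁)/EI  [x≤a] with C₁=M₀(3b²-L²)/(6L)=-117/8 = (18·(6/5)²/(2·6)+(-117/8))/5000 = -2493/1000000 rad
Load 2 — point force P=15 kN at a=3/2 m (b=L-a=9/2):
  θ_2 = -Pb(L²-b²-3x²)/(6LEI)  [x≤a] = -15·(9/2)·(6²-(9/2)²-3·(6/5)²)/(6·6·5000) = -3429/800000 rad
Load 3 — uniform load w=19 kN/m over full span:
  θ_3 = -w(L³-6Lx²+4x³)/(24EI) = -19·(6³-6·6·(6/5)²+4·(6/5)³)/(24·5000) = -16929/625000 rad
Superposition: θ = Σ θ_i = -677313/20000000 rad ≈ -0.033866 rad

θ(6/5) = -677313/20000000 rad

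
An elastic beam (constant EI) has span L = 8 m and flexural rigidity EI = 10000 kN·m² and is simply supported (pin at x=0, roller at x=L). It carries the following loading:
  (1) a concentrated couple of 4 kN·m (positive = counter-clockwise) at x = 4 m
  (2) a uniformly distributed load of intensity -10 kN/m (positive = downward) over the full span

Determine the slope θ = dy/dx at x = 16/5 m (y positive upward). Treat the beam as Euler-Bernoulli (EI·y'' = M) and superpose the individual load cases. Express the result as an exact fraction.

θ(16/5) = 1207/187500 rad

Load 1 — applied couple M₀=4 kN·m at a=4 m (b=L-a=4):
  θ_1 = (M₀x²/(2L)+C₁)/EI  [x≤a] with C₁=M₀(3b²-L²)/(6L)=-4/3 = (4·(16/5)²/(2·8)+(-4/3))/10000 = 23/187500 rad
Load 2 — uniform load w=-10 kN/m over full span:
  θ_2 = -w(L³-6Lx²+4x³)/(24EI) = -(-10)·(8³-6·8·(16/5)²+4·(16/5)³)/(24·10000) = 296/46875 rad
Superposition: θ = Σ θ_i = 1207/187500 rad ≈ 0.006437 rad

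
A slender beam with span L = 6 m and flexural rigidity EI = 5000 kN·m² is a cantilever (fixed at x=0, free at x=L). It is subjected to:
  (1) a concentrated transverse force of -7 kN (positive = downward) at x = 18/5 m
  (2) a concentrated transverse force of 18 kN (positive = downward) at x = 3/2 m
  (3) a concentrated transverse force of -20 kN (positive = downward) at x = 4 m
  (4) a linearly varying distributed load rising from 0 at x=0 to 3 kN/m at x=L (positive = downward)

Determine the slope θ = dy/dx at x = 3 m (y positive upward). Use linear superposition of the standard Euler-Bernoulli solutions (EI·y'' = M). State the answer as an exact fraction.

θ(3) = 8373/400000 rad

Load 1 — point force P=-7 kN at a=18/5 m (b=L-a=12/5):
  θ_1 = -Px(2a-x)/(2EI)  [x≤a] = -(-7)·3·(2·(18/5)-3)/(2·5000) = 441/50000 rad
Load 2 — point force P=18 kN at a=3/2 m (b=L-a=9/2):
  θ_2 = -Pa²/(2EI)  [x>a] = -18·(3/2)²/(2·5000) = -81/20000 rad
Load 3 — point force P=-20 kN at a=4 m (b=L-a=2):
  θ_3 = -Px(2a-x)/(2EI)  [x≤a] = -(-20)·3·(2·4-3)/(2·5000) = 3/100 rad
Load 4 — triangular load w₀=3 kN/m (0→w₀ over full span):
  θ_4 = (w₀Lx²/4-w₀L²x/3-w₀x⁴/(24L))/EI = (3·6·3²/4-3·6²·3/3-3·3⁴/(24·6))/5000 = -1107/80000 rad
Superposition: θ = Σ θ_i = 8373/400000 rad ≈ 0.020932 rad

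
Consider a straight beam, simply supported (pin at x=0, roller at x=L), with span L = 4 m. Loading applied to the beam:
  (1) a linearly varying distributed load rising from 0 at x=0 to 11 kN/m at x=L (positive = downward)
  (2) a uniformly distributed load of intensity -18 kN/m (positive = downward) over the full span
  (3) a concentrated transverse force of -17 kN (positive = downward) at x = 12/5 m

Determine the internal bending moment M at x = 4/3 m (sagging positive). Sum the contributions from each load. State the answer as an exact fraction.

Load 1 — triangular load w₀=11 kN/m (0→w₀ over full span):
  M_1 = w₀Lx/6 - w₀x³/(6L) = 11·4·(4/3)/6 - 11·(4/3)³/(6·4) = 704/81 kN·m
Load 2 — uniform load w=-18 kN/m over full span:
  M_2 = wx(L-x)/2 = (-18)·(4/3)·(4-(4/3))/2 = -32 kN·m
Load 3 — point force P=-17 kN at a=12/5 m (b=L-a=8/5):
  M_3 = Pbx/L  [x≤a] = (-17)·(8/5)·(4/3)/4 = -136/15 kN·m
Superposition: M = Σ M_i = -13112/405 kN·m ≈ -32.375309 kN·m

M(4/3) = -13112/405 kN·m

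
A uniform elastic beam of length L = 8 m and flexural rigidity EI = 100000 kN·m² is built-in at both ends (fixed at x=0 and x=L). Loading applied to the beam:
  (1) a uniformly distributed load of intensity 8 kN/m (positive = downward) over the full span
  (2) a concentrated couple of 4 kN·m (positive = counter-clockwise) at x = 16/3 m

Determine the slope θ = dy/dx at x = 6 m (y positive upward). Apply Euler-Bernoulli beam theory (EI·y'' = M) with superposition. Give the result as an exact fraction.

Load 1 — uniform load w=8 kN/m over full span:
  θ_1 = -wx(L-x)(L-2x)/(12EI) = -8·6·(8-6)·(8-2·6)/(12·100000) = 1/3125 rad
Load 2 — applied couple M₀=4 kN·m at a=16/3 m (b=L-a=8/3):
  θ_2 = (R_Ax²/2 - M_Ax - M₀(x-a))/EI  [x>a] with R_A=2/3, M_A=4/3 = ((2/3)·6²/2 - (4/3)·6 - 4·(6-(16/3)))/100000 = 1/75000 rad
Superposition: θ = Σ θ_i = 1/3000 rad ≈ 0.000333 rad

θ(6) = 1/3000 rad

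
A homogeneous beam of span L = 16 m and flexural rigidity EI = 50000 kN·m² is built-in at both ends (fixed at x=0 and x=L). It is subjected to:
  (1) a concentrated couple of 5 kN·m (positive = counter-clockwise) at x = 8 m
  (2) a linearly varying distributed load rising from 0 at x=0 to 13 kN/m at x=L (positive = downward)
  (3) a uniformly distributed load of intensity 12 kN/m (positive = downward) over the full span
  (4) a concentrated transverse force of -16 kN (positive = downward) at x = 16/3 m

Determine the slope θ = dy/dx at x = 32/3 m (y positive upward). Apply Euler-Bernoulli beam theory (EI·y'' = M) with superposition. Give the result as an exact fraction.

Load 1 — applied couple M₀=5 kN·m at a=8 m (b=L-a=8):
  θ_1 = (R_Ax²/2 - M_Ax - M₀(x-a))/EI  [x>a] with R_A=15/32, M_A=5/4 = ((15/32)·(32/3)²/2 - (5/4)·(32/3) - 5·((32/3)-8))/50000 = 0 rad
Load 2 — triangular load w₀=13 kN/m (0→w₀ over full span):
  θ_2 = -w₀(2x(L-x)(L-2x)(x+2L)+x²(L-x)²)/(120LEI) = -13·(2·(32/3)·(16-(32/3))·(16-2·(32/3))·((32/3)+2·16)+(32/3)²·(16-(32/3))²)/(120·16·50000) = 11648/3796875 rad
Load 3 — uniform load w=12 kN/m over full span:
  θ_3 = -wx(L-x)(L-2x)/(12EI) = -12·(32/3)·(16-(32/3))·(16-2·(32/3))/(12·50000) = 512/84375 rad
Load 4 — point force P=-16 kN at a=16/3 m (b=L-a=32/3):
  θ_4 = Pa²(L-x)(2bL-(3b+a)(L-x))/(2L³EI)  [x>a] = (-16)·(16/3)²·(16-(32/3))·(2·(32/3)·16-(3·(32/3)+(16/3))·(16-(32/3)))/(2·16³·50000) = -128/151875 rad
Superposition: θ = Σ θ_i = 10496/1265625 rad ≈ 0.008293 rad

θ(32/3) = 10496/1265625 rad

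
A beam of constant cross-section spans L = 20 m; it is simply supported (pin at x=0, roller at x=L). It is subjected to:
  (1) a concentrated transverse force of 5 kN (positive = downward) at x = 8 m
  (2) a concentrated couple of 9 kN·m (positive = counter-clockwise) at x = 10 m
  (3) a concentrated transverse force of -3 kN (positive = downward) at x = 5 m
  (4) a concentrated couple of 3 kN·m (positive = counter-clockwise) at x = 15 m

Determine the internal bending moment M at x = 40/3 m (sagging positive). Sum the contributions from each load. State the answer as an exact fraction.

M(40/3) = 22/3 kN·m

Load 1 — point force P=5 kN at a=8 m (b=L-a=12):
  M_1 = Pa(L-x)/L  [x>a] = 5·8·(20-(40/3))/20 = 40/3 kN·m
Load 2 — applied couple M₀=9 kN·m at a=10 m (b=L-a=10):
  M_2 = M₀x/L - M₀  [x>a] = 9·(40/3)/20 - 9 = -3 kN·m
Load 3 — point force P=-3 kN at a=5 m (b=L-a=15):
  M_3 = Pa(L-x)/L  [x>a] = (-3)·5·(20-(40/3))/20 = -5 kN·m
Load 4 — applied couple M₀=3 kN·m at a=15 m (b=L-a=5):
  M_4 = M₀x/L  [x≤a] = 3·(40/3)/20 = 2 kN·m
Superposition: M = Σ M_i = 22/3 kN·m ≈ 7.333333 kN·m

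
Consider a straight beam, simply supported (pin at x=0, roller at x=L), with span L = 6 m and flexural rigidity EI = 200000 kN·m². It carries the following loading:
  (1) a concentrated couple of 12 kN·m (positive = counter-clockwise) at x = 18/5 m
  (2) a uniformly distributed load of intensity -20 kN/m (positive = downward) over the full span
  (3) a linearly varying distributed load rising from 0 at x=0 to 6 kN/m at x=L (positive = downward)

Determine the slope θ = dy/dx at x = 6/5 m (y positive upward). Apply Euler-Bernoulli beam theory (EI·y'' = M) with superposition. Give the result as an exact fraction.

θ(6/5) = 18249/31250000 rad

Load 1 — applied couple M₀=12 kN·m at a=18/5 m (b=L-a=12/5):
  θ_1 = (M₀x²/(2L)+C₁)/EI  [x≤a] with C₁=M₀(3b²-L²)/(6L)=-156/25 = (12·(6/5)²/(2·6)+(-156/25))/200000 = -3/125000 rad
Load 2 — uniform load w=-20 kN/m over full span:
  θ_2 = -w(L³-6Lx²+4x³)/(24EI) = -(-20)·(6³-6·6·(6/5)²+4·(6/5)³)/(24·200000) = 891/1250000 rad
Load 3 — triangular load w₀=6 kN/m (0→w₀ over full span):
  θ_3 = -w₀(7L⁴-30L²x²+15x⁴)/(360LEI) = -6·(7·6⁴-30·6²·(6/5)²+15·(6/5)⁴)/(360·6·200000) = -819/7812500 rad
Superposition: θ = Σ θ_i = 18249/31250000 rad ≈ 0.000584 rad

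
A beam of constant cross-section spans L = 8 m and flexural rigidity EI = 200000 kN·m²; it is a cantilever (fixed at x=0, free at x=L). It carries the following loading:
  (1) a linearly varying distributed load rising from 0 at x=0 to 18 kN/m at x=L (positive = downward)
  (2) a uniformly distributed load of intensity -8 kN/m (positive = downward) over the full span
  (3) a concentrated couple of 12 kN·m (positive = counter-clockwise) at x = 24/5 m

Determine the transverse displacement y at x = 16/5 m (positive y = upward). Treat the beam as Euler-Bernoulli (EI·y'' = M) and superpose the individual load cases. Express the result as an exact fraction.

y(16/5) = -127336/48828125 m

Load 1 — triangular load w₀=18 kN/m (0→w₀ over full span):
  y_1 = (w₀Lx³/12-w₀L²x²/6-w₀x⁵/(120L))/EI = (18·8·(16/5)³/12-18·8²·(16/5)²/6-18·(16/5)⁵/(120·8))/200000 = -385536/48828125 m
Load 2 — uniform load w=-8 kN/m over full span:
  y_2 = -wx²(x²-4Lx+6L²)/(24EI) = -(-8)·(16/5)²·((16/5)²-4·8·(16/5)+6·8²)/(24·200000) = 9728/1953125 m
Load 3 — applied couple M₀=12 kN·m at a=24/5 m (b=L-a=16/5):
  y_3 = M₀x²/(2EI)  [x≤a] = 12·(16/5)²/(2·200000) = 24/78125 m
Superposition: y = Σ y_i = -127336/48828125 m ≈ -0.002608 m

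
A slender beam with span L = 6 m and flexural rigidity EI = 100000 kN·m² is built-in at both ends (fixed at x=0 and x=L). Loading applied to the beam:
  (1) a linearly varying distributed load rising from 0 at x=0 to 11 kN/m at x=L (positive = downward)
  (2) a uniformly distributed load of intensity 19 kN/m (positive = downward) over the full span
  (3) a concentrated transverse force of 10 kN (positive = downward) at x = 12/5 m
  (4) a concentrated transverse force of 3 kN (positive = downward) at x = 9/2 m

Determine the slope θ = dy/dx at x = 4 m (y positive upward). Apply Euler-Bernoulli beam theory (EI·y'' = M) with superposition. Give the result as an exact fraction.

Load 1 — triangular load w₀=11 kN/m (0→w₀ over full span):
  θ_1 = -w₀(2x(L-x)(L-2x)(x+2L)+x²(L-x)²)/(120LEI) = -11·(2·4·(6-4)·(6-2·4)·(4+2·6)+4²·(6-4)²)/(120·6·100000) = 77/1125000 rad
Load 2 — uniform load w=19 kN/m over full span:
  θ_2 = -wx(L-x)(L-2x)/(12EI) = -19·4·(6-4)·(6-2·4)/(12·100000) = 19/75000 rad
Load 3 — point force P=10 kN at a=12/5 m (b=L-a=18/5):
  θ_3 = Pa²(L-x)(2bL-(3b+a)(L-x))/(2L³EI)  [x>a] = 10·(12/5)²·(6-4)·(2·(18/5)·6-(3·(18/5)+(12/5))·(6-4))/(2·6³·100000) = 7/156250 rad
Load 4 — point force P=3 kN at a=9/2 m (b=L-a=3/2):
  θ_4 = -Pb²x(2aL-(3a+b)x)/(2L³EI)  [x≤a] = -3·(3/2)²·4·(2·(9/2)·6-(3·(9/2)+(3/2))·4)/(2·6³·100000) = 3/800000 rad
Superposition: θ = Σ θ_i = 66659/180000000 rad ≈ 0.000370 rad

θ(4) = 66659/180000000 rad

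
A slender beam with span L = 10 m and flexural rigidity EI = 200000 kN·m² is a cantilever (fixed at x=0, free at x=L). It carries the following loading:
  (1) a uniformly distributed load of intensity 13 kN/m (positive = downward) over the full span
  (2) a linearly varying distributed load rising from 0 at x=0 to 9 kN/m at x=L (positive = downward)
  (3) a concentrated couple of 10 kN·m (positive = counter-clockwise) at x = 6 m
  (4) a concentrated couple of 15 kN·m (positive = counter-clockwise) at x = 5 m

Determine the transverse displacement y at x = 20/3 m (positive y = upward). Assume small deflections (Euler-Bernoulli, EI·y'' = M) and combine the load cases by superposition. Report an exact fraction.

y(20/3) = -1273841/19440000 m

Load 1 — uniform load w=13 kN/m over full span:
  y_1 = -wx²(x²-4Lx+6L²)/(24EI) = -13·(20/3)²·((20/3)²-4·10·(20/3)+6·10²)/(24·200000) = -221/4860 m
Load 2 — triangular load w₀=9 kN/m (0→w₀ over full span):
  y_2 = (w₀Lx³/12-w₀L²x²/6-w₀x⁵/(120L))/EI = (9·10·(20/3)³/12-9·10²·(20/3)²/6-9·(20/3)⁵/(120·10))/200000 = -46/2025 m
Load 3 — applied couple M₀=10 kN·m at a=6 m (b=L-a=4):
  y_3 = M₀a(2x-a)/(2EI)  [x>a] = 10·6·(2·(20/3)-6)/(2·200000) = 11/10000 m
Load 4 — applied couple M₀=15 kN·m at a=5 m (b=L-a=5):
  y_4 = M₀a(2x-a)/(2EI)  [x>a] = 15·5·(2·(20/3)-5)/(2·200000) = 1/640 m
Superposition: y = Σ y_i = -1273841/19440000 m ≈ -0.065527 m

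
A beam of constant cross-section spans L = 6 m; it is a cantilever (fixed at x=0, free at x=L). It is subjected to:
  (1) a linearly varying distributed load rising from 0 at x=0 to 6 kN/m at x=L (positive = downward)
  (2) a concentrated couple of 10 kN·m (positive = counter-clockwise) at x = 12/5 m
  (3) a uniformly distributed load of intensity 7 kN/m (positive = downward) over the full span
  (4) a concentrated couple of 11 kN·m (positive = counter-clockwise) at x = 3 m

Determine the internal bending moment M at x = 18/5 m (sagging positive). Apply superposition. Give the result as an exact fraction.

Load 1 — triangular load w₀=6 kN/m (0→w₀ over full span):
  M_1 = w₀Lx/2 - w₀L²/3 - w₀x³/(6L) = 6·6·(18/5)/2 - 6·6²/3 - 6·(18/5)³/(6·6) = -1872/125 kN·m
Load 2 — applied couple M₀=10 kN·m at a=12/5 m (b=L-a=18/5):
  M_2 = 0  [x>a] = 0 kN·m
Load 3 — uniform load w=7 kN/m over full span:
  M_3 = -w(L-x)²/2 = -7·(6-(18/5))²/2 = -504/25 kN·m
Load 4 — applied couple M₀=11 kN·m at a=3 m (b=L-a=3):
  M_4 = 0  [x>a] = 0 kN·m
Superposition: M = Σ M_i = -4392/125 kN·m ≈ -35.136000 kN·m

M(18/5) = -4392/125 kN·m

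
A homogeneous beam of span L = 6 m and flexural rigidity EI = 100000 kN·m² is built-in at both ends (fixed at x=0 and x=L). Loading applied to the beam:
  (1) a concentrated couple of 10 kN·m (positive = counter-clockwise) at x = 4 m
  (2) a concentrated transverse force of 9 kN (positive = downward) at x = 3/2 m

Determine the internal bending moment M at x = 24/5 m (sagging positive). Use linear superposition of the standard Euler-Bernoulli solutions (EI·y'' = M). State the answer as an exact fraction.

M(24/5) = -337/96 kN·m

Load 1 — applied couple M₀=10 kN·m at a=4 m (b=L-a=2):
  M_1 = R_Ax - M_A - M₀  [x>a] with R_A=20/9, M_A=10/3 = (20/9)·(24/5) - (10/3) - 10 = -8/3 kN·m
Load 2 — point force P=9 kN at a=3/2 m (b=L-a=9/2):
  M_2 = Pa²(a+3b)(L-x)/L³ - Pa²b/L²  [x>a] = 9·(3/2)²·((3/2)+3·(9/2))·(6-(24/5))/6³ - 9·(3/2)²·(9/2)/6² = -27/32 kN·m
Superposition: M = Σ M_i = -337/96 kN·m ≈ -3.510417 kN·m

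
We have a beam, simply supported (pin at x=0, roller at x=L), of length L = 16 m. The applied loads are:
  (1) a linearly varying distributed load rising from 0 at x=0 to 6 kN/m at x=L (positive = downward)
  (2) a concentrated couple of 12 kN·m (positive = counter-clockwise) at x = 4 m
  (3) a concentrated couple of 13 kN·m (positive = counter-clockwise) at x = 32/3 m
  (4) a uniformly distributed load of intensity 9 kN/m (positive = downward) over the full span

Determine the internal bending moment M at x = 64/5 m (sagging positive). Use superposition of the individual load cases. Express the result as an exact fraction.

Load 1 — triangular load w₀=6 kN/m (0→w₀ over full span):
  M_1 = w₀Lx/6 - w₀x³/(6L) = 6·16·(64/5)/6 - 6·(64/5)³/(6·16) = 9216/125 kN·m
Load 2 — applied couple M₀=12 kN·m at a=4 m (b=L-a=12):
  M_2 = M₀x/L - M₀  [x>a] = 12·(64/5)/16 - 12 = -12/5 kN·m
Load 3 — applied couple M₀=13 kN·m at a=32/3 m (b=L-a=16/3):
  M_3 = M₀x/L - M₀  [x>a] = 13·(64/5)/16 - 13 = -13/5 kN·m
Load 4 — uniform load w=9 kN/m over full span:
  M_4 = wx(L-x)/2 = 9·(64/5)·(16-(64/5))/2 = 4608/25 kN·m
Superposition: M = Σ M_i = 31631/125 kN·m ≈ 253.048000 kN·m

M(64/5) = 31631/125 kN·m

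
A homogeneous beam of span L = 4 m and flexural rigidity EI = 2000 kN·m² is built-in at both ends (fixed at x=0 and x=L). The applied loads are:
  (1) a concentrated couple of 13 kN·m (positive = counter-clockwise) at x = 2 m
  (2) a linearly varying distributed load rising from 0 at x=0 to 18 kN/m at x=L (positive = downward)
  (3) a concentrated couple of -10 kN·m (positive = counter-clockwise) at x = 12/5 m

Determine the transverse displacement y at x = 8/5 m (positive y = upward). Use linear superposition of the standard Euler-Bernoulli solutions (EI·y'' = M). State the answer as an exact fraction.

Load 1 — applied couple M₀=13 kN·m at a=2 m (b=L-a=2):
  y_1 = (R_Ax³/6 - M_Ax²/2)/EI  [x≤a] with R_A=39/8, M_A=13/4 = ((39/8)·(8/5)³/6 - (13/4)·(8/5)²/2)/2000 = -13/31250 m
Load 2 — triangular load w₀=18 kN/m (0→w₀ over full span):
  y_2 = -w₀x²(L-x)²(x+2L)/(120LEI) = -18·(8/5)²·(4-(8/5))²·((8/5)+2·4)/(120·4·2000) = -5184/1953125 m
Load 3 — applied couple M₀=-10 kN·m at a=12/5 m (b=L-a=8/5):
  y_3 = (R_Ax³/6 - M_Ax²/2)/EI  [x≤a] with R_A=-18/5, M_A=-16/5 = ((-18/5)·(8/5)³/6 - (-16/5)·(8/5)²/2)/2000 = 64/78125 m
Superposition: y = Σ y_i = -8793/3906250 m ≈ -0.002251 m

y(8/5) = -8793/3906250 m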